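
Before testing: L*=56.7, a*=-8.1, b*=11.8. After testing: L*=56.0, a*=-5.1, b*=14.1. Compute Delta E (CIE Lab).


Delta E = 3.84

dL = 56.0 - 56.7 = -0.7
da = -5.1 - (-8.1) = 3.0
db = 14.1 - 11.8 = 2.3
dE = sqrt((-0.7)^2 + (3.0)^2 + (2.3)^2) = 3.84


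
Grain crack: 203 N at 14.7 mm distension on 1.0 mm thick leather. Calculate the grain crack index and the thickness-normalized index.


Crack index = 13.8 N/mm
Normalized index = 13.8 N/mm per mm


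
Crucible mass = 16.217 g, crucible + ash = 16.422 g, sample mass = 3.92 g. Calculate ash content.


Ash mass = 0.205 g
Ash content = 5.23%


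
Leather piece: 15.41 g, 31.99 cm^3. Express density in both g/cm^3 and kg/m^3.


0.482 g/cm^3
482 kg/m^3

Density = 15.41 / 31.99 = 0.482 g/cm^3
Convert: 0.482 x 1000 = 482 kg/m^3


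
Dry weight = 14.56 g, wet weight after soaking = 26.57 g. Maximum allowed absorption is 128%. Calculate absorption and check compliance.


WA = (26.57 - 14.56) / 14.56 x 100 = 82.5%
Maximum allowed: 128%
Compliant: Yes


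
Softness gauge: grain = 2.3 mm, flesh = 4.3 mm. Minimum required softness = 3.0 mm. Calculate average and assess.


Average = (2.3 + 4.3) / 2 = 3.30 mm
Minimum = 3.0 mm
Meets requirement: Yes


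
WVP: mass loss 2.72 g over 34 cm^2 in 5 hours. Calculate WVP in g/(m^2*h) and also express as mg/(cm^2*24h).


WVP = 2.72 / (34 x 5) x 10000 = 160.00 g/(m^2*h)
Mass loss in mg = 2.72 x 1000 = 2720 mg
Per cm^2 per 24h in mg: 2720 x 24 / (34 x 5) = 65280 / 170 = 384.00 mg/(cm^2*24h)


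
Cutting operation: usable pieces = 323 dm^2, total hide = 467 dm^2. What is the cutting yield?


Yield = usable / total x 100
Yield = 323 / 467 x 100 = 69.2%


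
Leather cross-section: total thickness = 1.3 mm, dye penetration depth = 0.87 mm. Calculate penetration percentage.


Penetration% = 0.87 / 1.3 x 100
Penetration = 66.9%


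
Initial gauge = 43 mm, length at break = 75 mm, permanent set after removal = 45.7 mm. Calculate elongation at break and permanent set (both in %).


Elongation at break = 74.4%
Permanent set = 6.3%


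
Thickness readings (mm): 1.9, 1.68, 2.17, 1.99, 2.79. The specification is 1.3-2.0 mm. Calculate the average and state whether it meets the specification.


Sum = 10.53
Average = 10.53 / 5 = 2.11 mm
Specification range: 1.3 to 2.0 mm
Within spec: No


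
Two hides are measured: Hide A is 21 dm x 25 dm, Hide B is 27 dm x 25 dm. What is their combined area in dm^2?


1200 dm^2

Hide A area = 21 x 25 = 525 dm^2
Hide B area = 27 x 25 = 675 dm^2
Total = 525 + 675 = 1200 dm^2


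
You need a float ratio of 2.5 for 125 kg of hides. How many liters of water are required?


312.5 L

Water = hide weight x target ratio
Water = 125 x 2.5 = 312.5 L


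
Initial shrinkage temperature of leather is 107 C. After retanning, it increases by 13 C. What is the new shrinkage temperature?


New Ts = 107 + 13 = 120 C


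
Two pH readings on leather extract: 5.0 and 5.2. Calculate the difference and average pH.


Difference = |5.0 - 5.2| = 0.2
Average = (5.0 + 5.2) / 2 = 5.10


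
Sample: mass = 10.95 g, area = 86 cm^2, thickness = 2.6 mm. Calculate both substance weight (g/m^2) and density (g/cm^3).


SW = 10.95 / 86 x 10000 = 1273.3 g/m^2
Volume = 86 x 2.6 / 10 = 22.36 cm^3
Density = 10.95 / 22.36 = 0.490 g/cm^3


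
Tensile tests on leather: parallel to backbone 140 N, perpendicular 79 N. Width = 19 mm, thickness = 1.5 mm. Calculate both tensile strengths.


Parallel = 4.91 N/mm^2
Perpendicular = 2.77 N/mm^2

Area = 19 x 1.5 = 28.5 mm^2
TS (parallel) = 140 / 28.5 = 4.91 N/mm^2
TS (perpendicular) = 79 / 28.5 = 2.77 N/mm^2


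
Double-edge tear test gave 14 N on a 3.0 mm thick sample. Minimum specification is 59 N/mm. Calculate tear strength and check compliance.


Tear strength = 14 / 3.0 = 4.7 N/mm
Required minimum = 59 N/mm
Compliant: No


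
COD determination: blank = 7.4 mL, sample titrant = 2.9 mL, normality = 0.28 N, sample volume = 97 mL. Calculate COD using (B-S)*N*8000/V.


COD = (7.4 - 2.9) x 0.28 x 8000 / 97
COD = 4.5 x 0.28 x 8000 / 97
COD = 103.9 mg/L


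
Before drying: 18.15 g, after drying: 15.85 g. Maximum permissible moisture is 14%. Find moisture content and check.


MC = (18.15 - 15.85) / 18.15 x 100 = 12.7%
Maximum: 14%
Acceptable: Yes


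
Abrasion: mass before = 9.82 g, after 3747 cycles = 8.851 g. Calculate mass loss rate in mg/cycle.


0.259 mg/cycle


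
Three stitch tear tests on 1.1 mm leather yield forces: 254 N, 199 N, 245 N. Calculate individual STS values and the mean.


STS1 = 254 / 1.1 = 230.9 N/mm
STS2 = 199 / 1.1 = 180.9 N/mm
STS3 = 245 / 1.1 = 222.7 N/mm
Mean = (230.9 + 180.9 + 222.7) / 3 = 211.5 N/mm


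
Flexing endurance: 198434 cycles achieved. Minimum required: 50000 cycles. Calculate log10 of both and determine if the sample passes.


Achieved: log10 = 5.30
Required: log10 = 4.70
Passes: Yes

log10(198434) = 5.30
log10(50000) = 4.70
Passes: Yes


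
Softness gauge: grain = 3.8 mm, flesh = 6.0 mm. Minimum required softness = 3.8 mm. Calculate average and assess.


Average softness = 4.90 mm
Meets requirement: Yes

Average = (3.8 + 6.0) / 2 = 4.90 mm
Minimum = 3.8 mm
Meets requirement: Yes


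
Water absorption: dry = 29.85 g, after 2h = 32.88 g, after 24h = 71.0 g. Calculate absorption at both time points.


2h absorption = 10.2%
24h absorption = 137.9%

WA (2h) = (32.88 - 29.85) / 29.85 x 100 = 10.2%
WA (24h) = (71.0 - 29.85) / 29.85 x 100 = 137.9%


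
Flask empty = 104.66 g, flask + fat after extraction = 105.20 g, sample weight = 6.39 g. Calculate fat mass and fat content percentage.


Fat mass = 0.54 g
Fat content = 8.5%

Fat mass = 105.20 - 104.66 = 0.54 g
Fat% = 0.54 / 6.39 x 100 = 8.5%


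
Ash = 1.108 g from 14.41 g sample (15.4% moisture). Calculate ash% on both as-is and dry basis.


As-is ash = 7.69%
Dry-basis ash = 9.09%

As-is ash% = 1.108 / 14.41 x 100 = 7.69%
Dry mass = 14.41 x (100 - 15.4) / 100 = 12.19086 g
Dry-basis ash% = 1.108 / 12.19086 x 100 = 9.09%


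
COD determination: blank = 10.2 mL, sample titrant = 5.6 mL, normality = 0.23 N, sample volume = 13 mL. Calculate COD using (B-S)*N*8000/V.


COD = (10.2 - 5.6) x 0.23 x 8000 / 13
COD = 4.6 x 0.23 x 8000 / 13
COD = 651.1 mg/L


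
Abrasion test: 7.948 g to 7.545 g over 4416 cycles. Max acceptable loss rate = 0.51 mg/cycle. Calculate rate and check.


Loss = 7.948 - 7.545 = 0.403 g
Rate = 0.403 g / 4416 cycles x 1000 = 0.091 mg/cycle
Max = 0.51 mg/cycle
Passes: Yes


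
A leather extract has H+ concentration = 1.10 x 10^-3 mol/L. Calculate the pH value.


pH = 2.96


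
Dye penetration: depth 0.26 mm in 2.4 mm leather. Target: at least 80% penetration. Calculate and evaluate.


Penetration = 10.8%
Meets target: No


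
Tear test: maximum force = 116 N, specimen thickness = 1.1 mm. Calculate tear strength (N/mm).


Tear strength = force / thickness
Tear = 116 / 1.1 = 105.5 N/mm


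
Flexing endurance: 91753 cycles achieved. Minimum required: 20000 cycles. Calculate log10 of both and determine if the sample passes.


Achieved: log10 = 4.96
Required: log10 = 4.30
Passes: Yes

log10(91753) = 4.96
log10(20000) = 4.30
Passes: Yes


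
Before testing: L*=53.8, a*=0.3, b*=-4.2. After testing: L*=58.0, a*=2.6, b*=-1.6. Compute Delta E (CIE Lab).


dL = 58.0 - 53.8 = 4.2
da = 2.6 - 0.3 = 2.3
db = -1.6 - (-4.2) = 2.6
dE = sqrt((4.2)^2 + (2.3)^2 + (2.6)^2) = 5.45


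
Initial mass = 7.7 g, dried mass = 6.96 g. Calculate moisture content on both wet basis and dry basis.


Moisture lost = 7.7 - 6.96 = 0.74 g
Wet basis MC = 0.74 / 7.7 x 100 = 9.6%
Dry basis MC = 0.74 / 6.96 x 100 = 10.6%


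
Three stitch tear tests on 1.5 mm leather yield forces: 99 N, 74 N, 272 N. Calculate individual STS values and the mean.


STS1 = 99 / 1.5 = 66.0 N/mm
STS2 = 74 / 1.5 = 49.3 N/mm
STS3 = 272 / 1.5 = 181.3 N/mm
Mean = (66.0 + 49.3 + 181.3) / 3 = 98.9 N/mm


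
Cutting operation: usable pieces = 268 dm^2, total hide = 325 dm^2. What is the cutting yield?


82.5%

Yield = usable / total x 100
Yield = 268 / 325 x 100 = 82.5%


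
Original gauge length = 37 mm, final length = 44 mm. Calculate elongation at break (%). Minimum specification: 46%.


Elongation = 18.9%
Meets spec: No

Extension = 44 - 37 = 7 mm
Elongation = 7 / 37 x 100 = 18.9%
Minimum required: 46%
Meets specification: No


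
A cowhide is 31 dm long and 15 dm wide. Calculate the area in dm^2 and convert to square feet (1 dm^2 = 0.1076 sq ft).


465 dm^2
50.03 sq ft

Area = 31 x 15 = 465 dm^2
Conversion: 465 x 0.1076 = 50.03 sq ft


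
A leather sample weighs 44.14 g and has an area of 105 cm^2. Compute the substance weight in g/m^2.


Substance weight = mass / area x 10000
SW = 44.14 / 105 x 10000
SW = 4203.8 g/m^2


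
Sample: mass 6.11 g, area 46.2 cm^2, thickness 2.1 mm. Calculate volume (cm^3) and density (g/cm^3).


Volume = 9.702 cm^3
Density = 0.630 g/cm^3


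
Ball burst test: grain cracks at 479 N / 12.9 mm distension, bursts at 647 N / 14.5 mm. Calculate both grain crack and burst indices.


Crack index = 37.1 N/mm
Burst index = 44.6 N/mm

Crack index = 479 / 12.9 = 37.1 N/mm
Burst index = 647 / 14.5 = 44.6 N/mm


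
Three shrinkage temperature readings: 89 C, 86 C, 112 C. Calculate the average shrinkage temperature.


Average = (89 + 86 + 112) / 3
Average = 287 / 3 = 95.7 C


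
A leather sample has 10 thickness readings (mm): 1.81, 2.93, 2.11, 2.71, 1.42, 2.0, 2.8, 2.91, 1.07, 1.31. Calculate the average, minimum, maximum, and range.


Average = 2.11 mm
Min = 1.07 mm
Max = 2.93 mm
Range = 1.86 mm

Sum = 21.07
Average = 21.07 / 10 = 2.11 mm
Minimum = 1.07 mm
Maximum = 2.93 mm
Range = 2.93 - 1.07 = 1.86 mm


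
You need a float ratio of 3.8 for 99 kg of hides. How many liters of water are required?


376.2 L

Water = hide weight x target ratio
Water = 99 x 3.8 = 376.2 L


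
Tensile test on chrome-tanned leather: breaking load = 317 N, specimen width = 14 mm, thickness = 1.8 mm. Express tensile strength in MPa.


Cross-section = 14 x 1.8 = 25.2 mm^2
TS = 317 / 25.2 = 12.58 MPa
(1 N/mm^2 = 1 MPa)


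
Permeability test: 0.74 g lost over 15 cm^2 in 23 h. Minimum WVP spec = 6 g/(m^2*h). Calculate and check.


WVP = 21.45 g/(m^2*h)
Meets specification: Yes


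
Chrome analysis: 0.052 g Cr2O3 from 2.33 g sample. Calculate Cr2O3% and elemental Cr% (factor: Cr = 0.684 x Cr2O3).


Cr2O3% = 0.052 / 2.33 x 100 = 2.23%
Cr% = 2.23 x 0.684 = 1.53%


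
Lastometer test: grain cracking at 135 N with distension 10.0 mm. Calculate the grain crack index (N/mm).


13.5 N/mm

Grain crack index = force / distension
Index = 135 / 10.0 = 13.5 N/mm


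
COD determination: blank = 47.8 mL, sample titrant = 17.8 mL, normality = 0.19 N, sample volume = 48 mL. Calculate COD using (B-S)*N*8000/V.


950.0 mg/L

COD = (47.8 - 17.8) x 0.19 x 8000 / 48
COD = 30.0 x 0.19 x 8000 / 48
COD = 950.0 mg/L


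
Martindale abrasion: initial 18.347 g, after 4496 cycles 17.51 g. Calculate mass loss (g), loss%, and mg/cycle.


Mass loss = 0.837 g
Loss = 4.56%
Rate = 0.186 mg/cycle

Loss = 18.347 - 17.51 = 0.837 g
Loss% = 0.837 / 18.347 x 100 = 4.56%
Rate = 0.837 / 4496 x 1000 = 0.186 mg/cycle


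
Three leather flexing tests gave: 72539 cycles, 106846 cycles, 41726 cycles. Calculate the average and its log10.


Average = (72539 + 106846 + 41726) / 3 = 73704 cycles
log10(73704) = 4.87


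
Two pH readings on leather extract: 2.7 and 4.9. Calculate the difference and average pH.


Difference = |2.7 - 4.9| = 2.2
Average = (2.7 + 4.9) / 2 = 3.80


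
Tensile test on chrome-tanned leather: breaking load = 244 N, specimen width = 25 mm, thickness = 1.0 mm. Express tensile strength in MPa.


Cross-section = 25 x 1.0 = 25.0 mm^2
TS = 244 / 25.0 = 9.76 MPa
(1 N/mm^2 = 1 MPa)


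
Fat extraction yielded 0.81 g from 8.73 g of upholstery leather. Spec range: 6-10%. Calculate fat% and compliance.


Fat content = 9.3%
Compliant: Yes

Fat% = 0.81 / 8.73 x 100 = 9.3%
Spec range: 6-10%
Compliant: Yes


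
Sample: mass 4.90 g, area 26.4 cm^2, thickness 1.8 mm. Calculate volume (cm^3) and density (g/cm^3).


Thickness in cm = 1.8 / 10 = 0.18 cm
Volume = 26.4 x 0.18 = 4.752 cm^3
Density = 4.90 / 4.752 = 1.031 g/cm^3


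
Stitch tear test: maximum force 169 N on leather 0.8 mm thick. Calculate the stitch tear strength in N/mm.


211.3 N/mm

Stitch tear strength = force / thickness
STS = 169 / 0.8 = 211.3 N/mm


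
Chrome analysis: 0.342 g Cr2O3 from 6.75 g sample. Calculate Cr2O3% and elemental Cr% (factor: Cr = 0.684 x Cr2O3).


Cr2O3 = 5.07%
Cr = 3.47%

Cr2O3% = 0.342 / 6.75 x 100 = 5.07%
Cr% = 5.07 x 0.684 = 3.47%


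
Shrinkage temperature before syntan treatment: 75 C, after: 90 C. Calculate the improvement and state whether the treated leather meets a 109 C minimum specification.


Improvement = 90 - 75 = 15 C
Spec check: 90 C >= 109 C? No


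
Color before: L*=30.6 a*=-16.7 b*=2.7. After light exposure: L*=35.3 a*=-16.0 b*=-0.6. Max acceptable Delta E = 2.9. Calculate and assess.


dL = 4.7, da = 0.7, db = -3.3
dE = sqrt((4.7)^2 + (0.7)^2 + (-3.3)^2) = 5.79
Max = 2.9
Passes: No


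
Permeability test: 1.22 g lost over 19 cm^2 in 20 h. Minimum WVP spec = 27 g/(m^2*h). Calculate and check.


WVP = 1.22 / (19 x 20) x 10000 = 32.11 g/(m^2*h)
Minimum: 27 g/(m^2*h)
Meets spec: Yes


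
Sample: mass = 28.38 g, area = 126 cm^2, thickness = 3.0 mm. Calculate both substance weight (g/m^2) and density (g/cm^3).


SW = 28.38 / 126 x 10000 = 2252.4 g/m^2
Volume = 126 x 3.0 / 10 = 37.80 cm^3
Density = 28.38 / 37.80 = 0.751 g/cm^3


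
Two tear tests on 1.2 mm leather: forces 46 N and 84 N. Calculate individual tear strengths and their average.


Tear 1 = 38.3 N/mm
Tear 2 = 70.0 N/mm
Average = 54.2 N/mm


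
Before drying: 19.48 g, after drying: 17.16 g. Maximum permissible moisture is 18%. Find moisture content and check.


MC = (19.48 - 17.16) / 19.48 x 100 = 11.9%
Maximum: 18%
Acceptable: Yes


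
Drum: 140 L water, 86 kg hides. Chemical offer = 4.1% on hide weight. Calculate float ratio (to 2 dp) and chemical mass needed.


Float ratio = 1.63
Chemical needed = 3.526 kg


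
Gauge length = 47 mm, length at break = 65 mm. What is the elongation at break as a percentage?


38.3%


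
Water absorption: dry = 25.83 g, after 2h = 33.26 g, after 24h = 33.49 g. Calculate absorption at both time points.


2h absorption = 28.8%
24h absorption = 29.7%

WA (2h) = (33.26 - 25.83) / 25.83 x 100 = 28.8%
WA (24h) = (33.49 - 25.83) / 25.83 x 100 = 29.7%


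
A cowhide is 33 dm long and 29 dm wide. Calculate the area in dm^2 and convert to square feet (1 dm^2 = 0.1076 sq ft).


Area = 33 x 29 = 957 dm^2
Conversion: 957 x 0.1076 = 102.97 sq ft


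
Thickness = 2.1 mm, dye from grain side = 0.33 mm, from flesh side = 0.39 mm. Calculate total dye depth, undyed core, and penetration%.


Total dyed = 0.72 mm
Undyed core = 1.38 mm
Penetration = 34.3%


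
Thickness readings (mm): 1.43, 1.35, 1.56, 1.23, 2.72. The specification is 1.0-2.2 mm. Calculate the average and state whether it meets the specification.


Average = 1.66 mm
Within specification: Yes


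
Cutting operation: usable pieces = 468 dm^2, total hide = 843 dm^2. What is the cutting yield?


55.5%

Yield = usable / total x 100
Yield = 468 / 843 x 100 = 55.5%


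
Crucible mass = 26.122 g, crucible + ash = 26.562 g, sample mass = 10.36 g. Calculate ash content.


Ash mass = 26.562 - 26.122 = 0.440 g
Ash% = 0.440 / 10.36 x 100 = 4.25%


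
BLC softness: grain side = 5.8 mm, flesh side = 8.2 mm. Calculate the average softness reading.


Average = (5.8 + 8.2) / 2
Average = 7.00 mm


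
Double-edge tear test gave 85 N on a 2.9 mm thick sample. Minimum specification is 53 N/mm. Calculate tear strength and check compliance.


Tear strength = 29.3 N/mm
Compliant: No

Tear strength = 85 / 2.9 = 29.3 N/mm
Required minimum = 53 N/mm
Compliant: No


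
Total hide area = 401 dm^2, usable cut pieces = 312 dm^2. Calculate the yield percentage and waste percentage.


Yield = 77.8%
Waste = 22.2%

Yield = 312 / 401 x 100 = 77.8%
Waste = 401 - 312 = 89 dm^2
Waste% = 100 - 77.8 = 22.2%


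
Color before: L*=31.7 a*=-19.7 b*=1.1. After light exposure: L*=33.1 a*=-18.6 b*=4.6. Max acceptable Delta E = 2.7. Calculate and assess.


dL = 1.4, da = 1.1, db = 3.5
dE = sqrt((1.4)^2 + (1.1)^2 + (3.5)^2) = 3.93
Max = 2.7
Passes: No


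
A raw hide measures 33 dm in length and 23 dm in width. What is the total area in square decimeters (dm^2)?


759 dm^2

Area = length x width
Area = 33 x 23 = 759 dm^2


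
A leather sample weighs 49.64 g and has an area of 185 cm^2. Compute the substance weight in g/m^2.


Substance weight = mass / area x 10000
SW = 49.64 / 185 x 10000
SW = 2683.2 g/m^2


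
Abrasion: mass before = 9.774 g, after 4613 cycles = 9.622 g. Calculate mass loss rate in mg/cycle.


0.033 mg/cycle

Mass loss = 9.774 - 9.622 = 0.152 g
Rate = 0.152 / 4613 x 1000 = 0.033 mg/cycle


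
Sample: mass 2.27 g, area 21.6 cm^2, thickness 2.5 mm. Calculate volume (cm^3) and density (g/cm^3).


Thickness in cm = 2.5 / 10 = 0.25 cm
Volume = 21.6 x 0.25 = 5.400 cm^3
Density = 2.27 / 5.400 = 0.420 g/cm^3


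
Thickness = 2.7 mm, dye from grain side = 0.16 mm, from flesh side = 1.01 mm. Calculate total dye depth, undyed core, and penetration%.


Total dyed = 1.17 mm
Undyed core = 1.53 mm
Penetration = 43.3%

Total dyed = 0.16 + 1.01 = 1.17 mm
Undyed core = 2.7 - 1.17 = 1.53 mm
Penetration = 1.17 / 2.7 x 100 = 43.3%


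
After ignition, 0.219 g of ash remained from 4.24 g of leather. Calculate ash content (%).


Ash% = 0.219 / 4.24 x 100
Ash% = 5.17%


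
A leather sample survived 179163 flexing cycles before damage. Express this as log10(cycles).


5.25

log10(179163) = 5.25


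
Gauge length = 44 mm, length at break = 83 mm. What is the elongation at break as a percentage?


Extension = 83 - 44 = 39 mm
Elongation = 39 / 44 x 100 = 88.6%


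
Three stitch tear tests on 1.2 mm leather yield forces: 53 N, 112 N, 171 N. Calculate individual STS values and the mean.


STS1 = 53 / 1.2 = 44.2 N/mm
STS2 = 112 / 1.2 = 93.3 N/mm
STS3 = 171 / 1.2 = 142.5 N/mm
Mean = (44.2 + 93.3 + 142.5) / 3 = 93.3 N/mm


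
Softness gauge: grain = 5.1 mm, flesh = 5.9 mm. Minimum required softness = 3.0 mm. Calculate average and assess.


Average = (5.1 + 5.9) / 2 = 5.50 mm
Minimum = 3.0 mm
Meets requirement: Yes


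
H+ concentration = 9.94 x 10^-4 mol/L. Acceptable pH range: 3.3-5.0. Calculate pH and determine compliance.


pH = 3.00
Compliant: No


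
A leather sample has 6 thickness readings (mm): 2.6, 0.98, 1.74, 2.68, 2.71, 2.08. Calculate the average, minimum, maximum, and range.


Average = 2.13 mm
Min = 0.98 mm
Max = 2.71 mm
Range = 1.73 mm

Sum = 12.79
Average = 12.79 / 6 = 2.13 mm
Minimum = 0.98 mm
Maximum = 2.71 mm
Range = 2.71 - 0.98 = 1.73 mm


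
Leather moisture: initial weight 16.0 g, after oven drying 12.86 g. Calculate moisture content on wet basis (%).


Moisture = 16.0 - 12.86 = 3.14 g
MC = 3.14 / 16.0 x 100 = 19.6%


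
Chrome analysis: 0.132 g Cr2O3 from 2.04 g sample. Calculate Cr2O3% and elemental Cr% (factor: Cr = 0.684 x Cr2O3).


Cr2O3% = 0.132 / 2.04 x 100 = 6.47%
Cr% = 6.47 x 0.684 = 4.43%


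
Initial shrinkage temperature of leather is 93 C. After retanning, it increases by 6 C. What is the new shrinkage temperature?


New Ts = 93 + 6 = 99 C


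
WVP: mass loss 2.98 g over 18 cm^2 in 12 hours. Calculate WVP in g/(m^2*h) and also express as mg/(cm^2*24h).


WVP = 137.96 g/(m^2*h)
Daily rate = 331.11 mg/(cm^2*24h)

WVP = 2.98 / (18 x 12) x 10000 = 137.96 g/(m^2*h)
Mass loss in mg = 2.98 x 1000 = 2980 mg
Per cm^2 per 24h in mg: 2980 x 24 / (18 x 12) = 71520 / 216 = 331.11 mg/(cm^2*24h)


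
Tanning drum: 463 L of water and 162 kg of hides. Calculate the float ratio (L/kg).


Float ratio = water / hide weight
Ratio = 463 / 162 = 2.9


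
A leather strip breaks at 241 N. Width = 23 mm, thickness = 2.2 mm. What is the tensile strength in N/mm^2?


Cross-sectional area = 23 x 2.2 = 50.6 mm^2
Tensile strength = 241 / 50.6 = 4.76 N/mm^2


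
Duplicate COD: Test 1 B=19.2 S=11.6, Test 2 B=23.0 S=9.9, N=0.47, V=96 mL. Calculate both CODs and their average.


COD1 = (19.2 - 11.6) x 0.47 x 8000 / 96 = 297.7 mg/L
COD2 = (23.0 - 9.9) x 0.47 x 8000 / 96 = 513.1 mg/L
Average = (297.7 + 513.1) / 2 = 405.4 mg/L


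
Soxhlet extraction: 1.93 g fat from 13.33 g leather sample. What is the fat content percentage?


14.5%

Fat content = 1.93 / 13.33 x 100
Fat = 14.5%


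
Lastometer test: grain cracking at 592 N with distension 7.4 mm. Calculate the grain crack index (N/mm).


80.0 N/mm


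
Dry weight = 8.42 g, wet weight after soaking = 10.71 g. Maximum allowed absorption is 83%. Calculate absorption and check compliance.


Absorption = 27.2%
Compliant: Yes


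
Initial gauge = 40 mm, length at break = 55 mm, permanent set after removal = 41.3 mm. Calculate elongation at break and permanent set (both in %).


Elongation at break = (55 - 40) / 40 x 100 = 37.5%
Permanent set = (41.3 - 40) / 40 x 100 = 3.3%


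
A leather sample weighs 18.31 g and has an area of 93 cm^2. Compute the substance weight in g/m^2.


1968.8 g/m^2

Substance weight = mass / area x 10000
SW = 18.31 / 93 x 10000
SW = 1968.8 g/m^2


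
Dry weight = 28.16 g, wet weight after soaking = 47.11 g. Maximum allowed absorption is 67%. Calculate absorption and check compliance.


Absorption = 67.3%
Compliant: No

WA = (47.11 - 28.16) / 28.16 x 100 = 67.3%
Maximum allowed: 67%
Compliant: No


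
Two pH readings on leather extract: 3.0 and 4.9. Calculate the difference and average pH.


Difference = |3.0 - 4.9| = 1.9
Average = (3.0 + 4.9) / 2 = 3.95


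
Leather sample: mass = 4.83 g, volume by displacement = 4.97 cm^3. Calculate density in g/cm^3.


Density = mass / volume
Density = 4.83 / 4.97 = 0.972 g/cm^3


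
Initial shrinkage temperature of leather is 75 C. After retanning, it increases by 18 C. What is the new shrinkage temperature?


New Ts = 75 + 18 = 93 C


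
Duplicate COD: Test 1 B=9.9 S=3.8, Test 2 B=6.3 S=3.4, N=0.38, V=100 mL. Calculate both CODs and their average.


COD1 = (9.9 - 3.8) x 0.38 x 8000 / 100 = 185.4 mg/L
COD2 = (6.3 - 3.4) x 0.38 x 8000 / 100 = 88.2 mg/L
Average = (185.4 + 88.2) / 2 = 136.8 mg/L


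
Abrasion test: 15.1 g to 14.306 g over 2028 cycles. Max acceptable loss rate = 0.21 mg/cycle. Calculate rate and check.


Loss = 15.1 - 14.306 = 0.794 g
Rate = 0.794 g / 2028 cycles x 1000 = 0.392 mg/cycle
Max = 0.21 mg/cycle
Passes: No


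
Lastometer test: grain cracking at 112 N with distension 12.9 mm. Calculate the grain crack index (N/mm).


Grain crack index = force / distension
Index = 112 / 12.9 = 8.7 N/mm


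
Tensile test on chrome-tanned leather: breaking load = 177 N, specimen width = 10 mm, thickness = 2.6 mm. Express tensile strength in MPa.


Cross-section = 10 x 2.6 = 26.0 mm^2
TS = 177 / 26.0 = 6.81 MPa
(1 N/mm^2 = 1 MPa)


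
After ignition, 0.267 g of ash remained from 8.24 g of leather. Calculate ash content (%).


Ash% = 0.267 / 8.24 x 100
Ash% = 3.24%


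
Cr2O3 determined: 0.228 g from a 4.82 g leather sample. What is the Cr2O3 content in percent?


4.73%

Cr2O3% = 0.228 / 4.82 x 100
Cr2O3% = 4.73%


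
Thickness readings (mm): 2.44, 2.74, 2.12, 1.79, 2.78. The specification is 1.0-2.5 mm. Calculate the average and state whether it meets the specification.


Average = 2.37 mm
Within specification: Yes


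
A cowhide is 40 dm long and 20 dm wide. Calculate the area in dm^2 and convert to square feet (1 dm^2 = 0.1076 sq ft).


Area = 40 x 20 = 800 dm^2
Conversion: 800 x 0.1076 = 86.08 sq ft


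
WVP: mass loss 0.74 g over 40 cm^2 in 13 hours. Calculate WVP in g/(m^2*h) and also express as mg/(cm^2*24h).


WVP = 0.74 / (40 x 13) x 10000 = 14.23 g/(m^2*h)
Mass loss in mg = 0.74 x 1000 = 740 mg
Per cm^2 per 24h in mg: 740 x 24 / (40 x 13) = 17760 / 520 = 34.15 mg/(cm^2*24h)


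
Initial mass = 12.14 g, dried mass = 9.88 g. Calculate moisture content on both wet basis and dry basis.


Wet basis = 18.6%
Dry basis = 22.9%

Moisture lost = 12.14 - 9.88 = 2.26 g
Wet basis MC = 2.26 / 12.14 x 100 = 18.6%
Dry basis MC = 2.26 / 9.88 x 100 = 22.9%


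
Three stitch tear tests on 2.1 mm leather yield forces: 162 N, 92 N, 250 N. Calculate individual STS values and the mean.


STS1 = 77.1 N/mm
STS2 = 43.8 N/mm
STS3 = 119.0 N/mm
Mean = 80.0 N/mm

STS1 = 162 / 2.1 = 77.1 N/mm
STS2 = 92 / 2.1 = 43.8 N/mm
STS3 = 250 / 2.1 = 119.0 N/mm
Mean = (77.1 + 43.8 + 119.0) / 3 = 80.0 N/mm


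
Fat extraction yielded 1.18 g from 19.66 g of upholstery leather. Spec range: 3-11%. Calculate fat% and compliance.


Fat% = 1.18 / 19.66 x 100 = 6.0%
Spec range: 3-11%
Compliant: Yes


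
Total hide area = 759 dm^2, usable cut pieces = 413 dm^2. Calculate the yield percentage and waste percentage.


Yield = 413 / 759 x 100 = 54.4%
Waste = 759 - 413 = 346 dm^2
Waste% = 100 - 54.4 = 45.6%


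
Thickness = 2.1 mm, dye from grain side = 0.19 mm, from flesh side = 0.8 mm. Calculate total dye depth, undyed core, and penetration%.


Total dyed = 0.99 mm
Undyed core = 1.11 mm
Penetration = 47.1%


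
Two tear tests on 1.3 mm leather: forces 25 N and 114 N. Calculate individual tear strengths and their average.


Tear 1 = 19.2 N/mm
Tear 2 = 87.7 N/mm
Average = 53.5 N/mm

Tear 1 = 25 / 1.3 = 19.2 N/mm
Tear 2 = 114 / 1.3 = 87.7 N/mm
Average = (19.2 + 87.7) / 2 = 53.5 N/mm


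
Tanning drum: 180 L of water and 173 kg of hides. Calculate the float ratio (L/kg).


Float ratio = water / hide weight
Ratio = 180 / 173 = 1.0


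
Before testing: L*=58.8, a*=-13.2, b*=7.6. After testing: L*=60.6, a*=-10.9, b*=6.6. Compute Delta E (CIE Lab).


Delta E = 3.09


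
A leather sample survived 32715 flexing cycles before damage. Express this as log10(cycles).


4.51

log10(32715) = 4.51


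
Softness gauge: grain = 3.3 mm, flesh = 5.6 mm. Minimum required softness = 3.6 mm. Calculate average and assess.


Average softness = 4.45 mm
Meets requirement: Yes

Average = (3.3 + 5.6) / 2 = 4.45 mm
Minimum = 3.6 mm
Meets requirement: Yes


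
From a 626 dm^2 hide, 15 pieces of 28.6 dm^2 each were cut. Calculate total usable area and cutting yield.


Total usable = 15 x 28.6 = 429.0 dm^2
Yield = 429.0 / 626 x 100 = 68.5%


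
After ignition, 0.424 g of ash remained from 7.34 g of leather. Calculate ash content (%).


5.78%

Ash% = 0.424 / 7.34 x 100
Ash% = 5.78%


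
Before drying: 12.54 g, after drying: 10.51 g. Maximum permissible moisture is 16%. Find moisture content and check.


MC = (12.54 - 10.51) / 12.54 x 100 = 16.2%
Maximum: 16%
Acceptable: No


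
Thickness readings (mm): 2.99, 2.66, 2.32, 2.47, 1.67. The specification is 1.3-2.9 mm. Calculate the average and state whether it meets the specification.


Average = 2.42 mm
Within specification: Yes


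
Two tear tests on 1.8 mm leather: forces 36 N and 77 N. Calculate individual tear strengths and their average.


Tear 1 = 20.0 N/mm
Tear 2 = 42.8 N/mm
Average = 31.4 N/mm

Tear 1 = 36 / 1.8 = 20.0 N/mm
Tear 2 = 77 / 1.8 = 42.8 N/mm
Average = (20.0 + 42.8) / 2 = 31.4 N/mm


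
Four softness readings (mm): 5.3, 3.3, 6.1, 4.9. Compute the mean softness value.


Sum = 5.3 + 3.3 + 6.1 + 4.9
Mean = 19.6 / 4 = 4.90 mm


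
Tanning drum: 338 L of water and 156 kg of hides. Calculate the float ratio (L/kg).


2.2


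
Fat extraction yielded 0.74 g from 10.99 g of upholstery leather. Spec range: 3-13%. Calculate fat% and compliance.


Fat content = 6.7%
Compliant: Yes


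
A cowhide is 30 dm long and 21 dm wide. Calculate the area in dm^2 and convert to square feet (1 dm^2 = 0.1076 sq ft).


630 dm^2
67.79 sq ft

Area = 30 x 21 = 630 dm^2
Conversion: 630 x 0.1076 = 67.79 sq ft


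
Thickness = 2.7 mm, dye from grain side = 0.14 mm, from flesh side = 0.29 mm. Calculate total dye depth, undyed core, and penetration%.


Total dyed = 0.14 + 0.29 = 0.43 mm
Undyed core = 2.7 - 0.43 = 2.27 mm
Penetration = 0.43 / 2.7 x 100 = 15.9%


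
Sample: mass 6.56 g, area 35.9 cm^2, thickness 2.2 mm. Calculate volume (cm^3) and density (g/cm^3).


Thickness in cm = 2.2 / 10 = 0.22 cm
Volume = 35.9 x 0.22 = 7.898 cm^3
Density = 6.56 / 7.898 = 0.831 g/cm^3


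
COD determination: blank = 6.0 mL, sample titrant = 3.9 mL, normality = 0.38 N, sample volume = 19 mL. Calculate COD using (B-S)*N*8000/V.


336.0 mg/L


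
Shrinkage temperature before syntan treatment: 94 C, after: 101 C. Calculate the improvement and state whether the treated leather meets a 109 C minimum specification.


Improvement = 101 - 94 = 7 C
Spec check: 101 C >= 109 C? No


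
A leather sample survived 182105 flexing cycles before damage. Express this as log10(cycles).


log10(182105) = 5.26


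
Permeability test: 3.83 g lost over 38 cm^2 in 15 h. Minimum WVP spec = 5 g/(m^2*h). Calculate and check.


WVP = 67.19 g/(m^2*h)
Meets specification: Yes

WVP = 3.83 / (38 x 15) x 10000 = 67.19 g/(m^2*h)
Minimum: 5 g/(m^2*h)
Meets spec: Yes


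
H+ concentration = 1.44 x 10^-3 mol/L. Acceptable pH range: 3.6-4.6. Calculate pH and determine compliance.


pH = 2.84
Compliant: No

pH = -log10(1.44 x 10^-3) = 2.84
Range: 3.6 to 4.6
Compliant: No


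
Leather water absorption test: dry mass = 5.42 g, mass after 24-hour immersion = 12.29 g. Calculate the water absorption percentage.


126.8%

Water absorbed = 12.29 - 5.42 = 6.87 g
WA% = 6.87 / 5.42 x 100 = 126.8%


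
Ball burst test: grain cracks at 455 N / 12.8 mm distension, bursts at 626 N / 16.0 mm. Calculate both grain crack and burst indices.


Crack index = 455 / 12.8 = 35.5 N/mm
Burst index = 626 / 16.0 = 39.1 N/mm


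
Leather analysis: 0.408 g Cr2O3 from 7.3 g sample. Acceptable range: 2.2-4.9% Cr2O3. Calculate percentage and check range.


Cr2O3% = 0.408 / 7.3 x 100 = 5.59%
Acceptable range: 2.2 to 4.9%
Within range: No


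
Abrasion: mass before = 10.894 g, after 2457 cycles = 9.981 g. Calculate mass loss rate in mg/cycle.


0.372 mg/cycle

Mass loss = 10.894 - 9.981 = 0.913 g
Rate = 0.913 / 2457 x 1000 = 0.372 mg/cycle


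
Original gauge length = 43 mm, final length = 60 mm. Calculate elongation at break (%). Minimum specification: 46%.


Elongation = 39.5%
Meets spec: No


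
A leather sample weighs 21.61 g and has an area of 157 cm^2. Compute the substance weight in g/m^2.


Substance weight = mass / area x 10000
SW = 21.61 / 157 x 10000
SW = 1376.4 g/m^2


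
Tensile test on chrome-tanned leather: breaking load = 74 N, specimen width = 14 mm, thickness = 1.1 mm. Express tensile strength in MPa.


Cross-section = 14 x 1.1 = 15.4 mm^2
TS = 74 / 15.4 = 4.81 MPa
(1 N/mm^2 = 1 MPa)


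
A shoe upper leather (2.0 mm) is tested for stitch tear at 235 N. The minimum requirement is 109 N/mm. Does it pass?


STS = 235 / 2.0 = 117.5 N/mm
Minimum required: 109 N/mm
Passes: Yes


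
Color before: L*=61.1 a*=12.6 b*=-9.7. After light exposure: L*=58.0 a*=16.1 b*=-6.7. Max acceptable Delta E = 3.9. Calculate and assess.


dL = -3.1, da = 3.5, db = 3.0
dE = sqrt((-3.1)^2 + (3.5)^2 + (3.0)^2) = 5.56
Max = 3.9
Passes: No


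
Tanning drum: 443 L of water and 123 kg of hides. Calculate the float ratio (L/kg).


3.6


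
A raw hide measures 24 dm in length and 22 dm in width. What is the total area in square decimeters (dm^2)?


Area = length x width
Area = 24 x 22 = 528 dm^2


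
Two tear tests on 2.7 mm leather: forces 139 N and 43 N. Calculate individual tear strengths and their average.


Tear 1 = 139 / 2.7 = 51.5 N/mm
Tear 2 = 43 / 2.7 = 15.9 N/mm
Average = (51.5 + 15.9) / 2 = 33.7 N/mm


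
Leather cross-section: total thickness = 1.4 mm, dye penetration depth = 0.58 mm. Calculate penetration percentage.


41.4%

Penetration% = 0.58 / 1.4 x 100
Penetration = 41.4%


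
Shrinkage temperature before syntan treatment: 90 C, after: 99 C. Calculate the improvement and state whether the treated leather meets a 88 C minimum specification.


Improvement = 99 - 90 = 9 C
Spec check: 99 C >= 88 C? Yes


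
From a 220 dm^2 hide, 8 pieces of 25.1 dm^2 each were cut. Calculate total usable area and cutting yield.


Usable area = 200.8 dm^2
Yield = 91.3%

Total usable = 8 x 25.1 = 200.8 dm^2
Yield = 200.8 / 220 x 100 = 91.3%


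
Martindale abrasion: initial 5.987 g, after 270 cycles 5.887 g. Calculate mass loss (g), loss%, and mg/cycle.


Mass loss = 0.100 g
Loss = 1.67%
Rate = 0.370 mg/cycle

Loss = 5.987 - 5.887 = 0.100 g
Loss% = 0.100 / 5.987 x 100 = 1.67%
Rate = 0.100 / 270 x 1000 = 0.370 mg/cycle


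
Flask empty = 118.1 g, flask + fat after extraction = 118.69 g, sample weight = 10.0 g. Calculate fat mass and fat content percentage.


Fat mass = 118.69 - 118.1 = 0.59 g
Fat% = 0.59 / 10.0 x 100 = 5.9%


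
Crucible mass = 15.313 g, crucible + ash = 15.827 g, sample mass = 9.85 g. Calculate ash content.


Ash mass = 15.827 - 15.313 = 0.514 g
Ash% = 0.514 / 9.85 x 100 = 5.22%


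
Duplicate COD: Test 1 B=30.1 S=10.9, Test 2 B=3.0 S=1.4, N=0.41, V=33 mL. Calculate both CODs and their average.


COD1 = (30.1 - 10.9) x 0.41 x 8000 / 33 = 1908.4 mg/L
COD2 = (3.0 - 1.4) x 0.41 x 8000 / 33 = 159.0 mg/L
Average = (1908.4 + 159.0) / 2 = 1033.7 mg/L


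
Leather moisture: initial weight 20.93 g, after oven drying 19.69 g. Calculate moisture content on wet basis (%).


Moisture = 20.93 - 19.69 = 1.24 g
MC = 1.24 / 20.93 x 100 = 5.9%


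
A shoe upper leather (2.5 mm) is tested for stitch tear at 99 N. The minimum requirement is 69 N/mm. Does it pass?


STS = 99 / 2.5 = 39.6 N/mm
Minimum required: 69 N/mm
Passes: No


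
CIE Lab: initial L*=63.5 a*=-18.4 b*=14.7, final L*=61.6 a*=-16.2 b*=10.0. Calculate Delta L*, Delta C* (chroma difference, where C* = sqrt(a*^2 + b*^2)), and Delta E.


Delta L* = 61.6 - 63.5 = -1.9
C1* = sqrt((-18.4)^2 + (14.7)^2) = 23.551
C2* = sqrt((-16.2)^2 + (10.0)^2) = 19.038
Delta C* = 19.038 - 23.551 = -4.51
Delta E = sqrt((-1.9)^2 + (2.2)^2 + (-4.7)^2) = 5.53


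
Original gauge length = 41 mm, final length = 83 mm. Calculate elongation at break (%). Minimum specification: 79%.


Elongation = 102.4%
Meets spec: Yes


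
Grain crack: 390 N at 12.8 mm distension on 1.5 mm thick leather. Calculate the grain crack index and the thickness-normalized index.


Crack index = 390 / 12.8 = 30.5 N/mm
Normalized = 30.5 / 1.5 = 20.3 N/mm per mm


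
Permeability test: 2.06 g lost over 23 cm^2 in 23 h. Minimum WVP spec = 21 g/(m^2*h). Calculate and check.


WVP = 2.06 / (23 x 23) x 10000 = 38.94 g/(m^2*h)
Minimum: 21 g/(m^2*h)
Meets spec: Yes


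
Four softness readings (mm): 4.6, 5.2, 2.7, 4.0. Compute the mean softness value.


Sum = 4.6 + 5.2 + 2.7 + 4.0
Mean = 16.5 / 4 = 4.13 mm


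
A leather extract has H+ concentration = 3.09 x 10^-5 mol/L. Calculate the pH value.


pH = 4.51

pH = -log10[H+]
pH = -log10(3.09 x 10^-5) = 4.51


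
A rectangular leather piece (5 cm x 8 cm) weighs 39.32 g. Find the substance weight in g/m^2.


9830.0 g/m^2

Area = 5 x 8 = 40 cm^2
SW = 39.32 / 40 x 10000 = 9830.0 g/m^2


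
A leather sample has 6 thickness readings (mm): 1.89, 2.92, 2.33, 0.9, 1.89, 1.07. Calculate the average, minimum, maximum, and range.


Average = 1.83 mm
Min = 0.9 mm
Max = 2.92 mm
Range = 2.02 mm

Sum = 11.00
Average = 11.00 / 6 = 1.83 mm
Minimum = 0.9 mm
Maximum = 2.92 mm
Range = 2.92 - 0.9 = 2.02 mm


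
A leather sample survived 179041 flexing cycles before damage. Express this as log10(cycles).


log10(179041) = 5.25


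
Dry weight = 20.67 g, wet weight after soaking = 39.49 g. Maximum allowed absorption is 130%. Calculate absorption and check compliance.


WA = (39.49 - 20.67) / 20.67 x 100 = 91.0%
Maximum allowed: 130%
Compliant: Yes


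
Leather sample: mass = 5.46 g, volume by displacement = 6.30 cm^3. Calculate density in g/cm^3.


Density = mass / volume
Density = 5.46 / 6.30 = 0.867 g/cm^3


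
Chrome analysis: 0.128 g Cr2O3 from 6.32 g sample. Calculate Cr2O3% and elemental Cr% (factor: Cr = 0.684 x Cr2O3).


Cr2O3% = 0.128 / 6.32 x 100 = 2.03%
Cr% = 2.03 x 0.684 = 1.39%


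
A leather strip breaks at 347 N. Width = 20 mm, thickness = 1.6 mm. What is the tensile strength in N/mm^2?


Cross-sectional area = 20 x 1.6 = 32.0 mm^2
Tensile strength = 347 / 32.0 = 10.84 N/mm^2


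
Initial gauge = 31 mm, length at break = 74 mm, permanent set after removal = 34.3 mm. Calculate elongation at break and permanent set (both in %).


Elongation at break = (74 - 31) / 31 x 100 = 138.7%
Permanent set = (34.3 - 31) / 31 x 100 = 10.6%


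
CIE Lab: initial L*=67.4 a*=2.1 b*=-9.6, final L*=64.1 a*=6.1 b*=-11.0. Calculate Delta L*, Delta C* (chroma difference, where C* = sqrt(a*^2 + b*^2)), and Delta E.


Delta L* = -3.3
Delta C* = 2.75
Delta E = 5.37

Delta L* = 64.1 - 67.4 = -3.3
C1* = sqrt((2.1)^2 + (-9.6)^2) = 9.827
C2* = sqrt((6.1)^2 + (-11.0)^2) = 12.578
Delta C* = 12.578 - 9.827 = 2.75
Delta E = sqrt((-3.3)^2 + (4.0)^2 + (-1.4)^2) = 5.37


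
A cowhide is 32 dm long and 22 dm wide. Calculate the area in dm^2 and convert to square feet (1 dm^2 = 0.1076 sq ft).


Area = 32 x 22 = 704 dm^2
Conversion: 704 x 0.1076 = 75.75 sq ft


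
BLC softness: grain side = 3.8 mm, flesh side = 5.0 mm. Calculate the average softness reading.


Average = (3.8 + 5.0) / 2
Average = 4.40 mm


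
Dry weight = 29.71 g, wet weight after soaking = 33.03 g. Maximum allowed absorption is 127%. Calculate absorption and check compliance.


Absorption = 11.2%
Compliant: Yes

WA = (33.03 - 29.71) / 29.71 x 100 = 11.2%
Maximum allowed: 127%
Compliant: Yes


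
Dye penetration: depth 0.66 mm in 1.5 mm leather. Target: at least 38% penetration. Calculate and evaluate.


Penetration = 44.0%
Meets target: Yes


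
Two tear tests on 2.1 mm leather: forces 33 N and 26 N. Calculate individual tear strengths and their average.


Tear 1 = 15.7 N/mm
Tear 2 = 12.4 N/mm
Average = 14.1 N/mm

Tear 1 = 33 / 2.1 = 15.7 N/mm
Tear 2 = 26 / 2.1 = 12.4 N/mm
Average = (15.7 + 12.4) / 2 = 14.1 N/mm


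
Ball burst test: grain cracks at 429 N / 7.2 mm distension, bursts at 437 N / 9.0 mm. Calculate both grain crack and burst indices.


Crack index = 429 / 7.2 = 59.6 N/mm
Burst index = 437 / 9.0 = 48.6 N/mm


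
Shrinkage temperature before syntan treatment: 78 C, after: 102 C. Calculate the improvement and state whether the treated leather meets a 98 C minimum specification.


Improvement = 24 C
Meets 98 C spec: Yes


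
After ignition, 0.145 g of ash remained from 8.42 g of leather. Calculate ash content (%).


1.72%


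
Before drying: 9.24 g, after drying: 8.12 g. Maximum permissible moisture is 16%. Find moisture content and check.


MC = (9.24 - 8.12) / 9.24 x 100 = 12.1%
Maximum: 16%
Acceptable: Yes


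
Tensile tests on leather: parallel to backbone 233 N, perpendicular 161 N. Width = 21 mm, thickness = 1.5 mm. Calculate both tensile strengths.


Area = 21 x 1.5 = 31.5 mm^2
TS (parallel) = 233 / 31.5 = 7.40 N/mm^2
TS (perpendicular) = 161 / 31.5 = 5.11 N/mm^2


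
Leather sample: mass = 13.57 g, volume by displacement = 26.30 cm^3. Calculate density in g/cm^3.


0.516 g/cm^3

Density = mass / volume
Density = 13.57 / 26.30 = 0.516 g/cm^3
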